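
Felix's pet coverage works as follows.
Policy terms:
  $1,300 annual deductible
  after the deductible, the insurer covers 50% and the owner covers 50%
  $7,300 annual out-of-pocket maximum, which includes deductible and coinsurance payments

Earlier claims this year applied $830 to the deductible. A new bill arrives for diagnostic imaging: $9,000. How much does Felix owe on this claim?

Remaining deductible: $1,300 − $830 = $470.
After the $470 deductible portion, $9,000 − $470 = $8,530 is subject to coinsurance.
Coinsurance: $8,530 × 50% = $4,265.
That puts the owner's cost at $470 + $4,265 = $4,735 before any cap.
Cumulative spending $830 + $4,735 = $5,565 stays under the $7,300 maximum.

$4,735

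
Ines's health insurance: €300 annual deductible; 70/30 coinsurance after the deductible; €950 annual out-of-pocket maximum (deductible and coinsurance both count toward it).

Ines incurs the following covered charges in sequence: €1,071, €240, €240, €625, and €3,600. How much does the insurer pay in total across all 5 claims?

Bill 1, €1,071: deductible takes €300, €771 remains; 30% of €771 = €231.30. Cost to patient: €531.30. OOP to date €531.30. Plan pays €1,071 − €531.30 = €539.70.
Bill 2, €240: deductible already satisfied, so patient's share is 30% × €240 = €72. Patient owes €72 (running OOP €603.30). Insurer: €240 − €72 = €168.
Bill 3, €240: deductible met; 30% of €240 = €72. Patient pays €72; OOP now €675.30. Plan pays €240 − €72 = €168.
Bill 4, €625: deductible already satisfied, so patient's share is 30% × €625 = €187.50. Patient pays €187.50; OOP now €862.80. Plan pays €625 − €187.50 = €437.50.
Bill 5, €3,600: 30% coinsurance on €3,600 = €1,080. That would push OOP to €1,942.80, over the €950 cap, so patient pays €950 − €862.80 = €87.20. Insurer: €3,600 − €87.20 = €3,512.80.
Insurer total = bills − patient's total = €5,776 − €950 = €4,826.

€4,826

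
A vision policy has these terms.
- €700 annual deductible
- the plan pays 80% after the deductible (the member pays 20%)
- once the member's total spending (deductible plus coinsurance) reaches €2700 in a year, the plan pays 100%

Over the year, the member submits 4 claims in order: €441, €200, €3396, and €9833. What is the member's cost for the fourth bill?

#1 (€441): all of it applies to the deductible. Member pays €441; OOP now €441.
#2 (€200): entire amount goes to the deductible. Member owes €200 (running OOP €641).
#3 (€3396): €59 to deductible, leaving €3337; member's 20% is €667.40. Member owes €726.40 (running OOP €1367.40).
#4 (€9833): deductible already satisfied, so member's share is 20% × €9833 = €1966.60. That would push OOP to €3334, over the €2700 cap, so member pays €2700 − €1367.40 = €1332.60.

€1332.60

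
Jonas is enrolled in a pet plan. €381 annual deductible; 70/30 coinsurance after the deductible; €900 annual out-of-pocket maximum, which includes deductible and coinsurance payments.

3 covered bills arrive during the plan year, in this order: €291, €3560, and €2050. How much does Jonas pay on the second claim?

Claim 1 — €291: entire amount goes to the deductible. Cost to owner: €291. OOP to date €291.
Claim 2 — €3560: deductible takes €90, €3470 remains; 30% of €3470 = €1041. Claim cost before the cap: €90 + €1041 = €1131. OOP would hit €1422 > €900, so the cap limits the owner to €900 − €291 = €609.

€609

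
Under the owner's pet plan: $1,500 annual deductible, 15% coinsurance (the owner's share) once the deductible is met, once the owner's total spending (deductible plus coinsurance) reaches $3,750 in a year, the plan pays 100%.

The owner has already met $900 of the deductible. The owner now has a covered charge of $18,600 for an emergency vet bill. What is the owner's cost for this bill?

Deductible still to meet: $1,500 − $900 = $600.
That leaves $18,600 − $600 = $18,000 for coinsurance.
Coinsurance: $18,000 × 15% = $2,700.
So the owner owes $600 + $2,700 = $3,300 before any cap.
That would bring total out-of-pocket to $4,200, past the $3,750 cap. The owner is capped at $3,750 − $900 = $2,850 on this claim.

$2,850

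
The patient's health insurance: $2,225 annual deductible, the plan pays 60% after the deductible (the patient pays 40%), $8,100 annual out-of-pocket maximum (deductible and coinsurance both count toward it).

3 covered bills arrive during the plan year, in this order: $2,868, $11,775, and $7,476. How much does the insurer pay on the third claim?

Bill 1, $2,868: $2,225 to deductible, leaving $643; patient's 40% is $257.20. Patient owes $2,482.20 (running OOP $2,482.20). Insurer: $2,868 − $2,482.20 = $385.80.
Bill 2, $11,775: deductible already satisfied, so patient's share is 40% × $11,775 = $4,710. Patient owes $4,710 (running OOP $7,192.20). Insurer: $11,775 − $4,710 = $7,065.
Bill 3, $7,476: deductible already satisfied, so patient's share is 40% × $7,476 = $2,990.40. That would push OOP to $10,182.60, over the $8,100 cap, so patient pays $8,100 − $7,192.20 = $907.80. Plan pays $7,476 − $907.80 = $6,568.20.

$6,568.20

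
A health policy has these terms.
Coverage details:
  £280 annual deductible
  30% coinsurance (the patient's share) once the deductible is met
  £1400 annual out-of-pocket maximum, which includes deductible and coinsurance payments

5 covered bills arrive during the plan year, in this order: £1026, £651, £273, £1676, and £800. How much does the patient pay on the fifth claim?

#1 (£1026): £280 finishes the deductible; £746 goes to coinsurance; patient's 30% is £223.80. Patient pays £503.80; OOP now £503.80.
#2 (£651): 30% coinsurance on £651 = £195.30. Patient owes £195.30 (running OOP £699.10).
#3 (£273): 30% coinsurance on £273 = £81.90. Patient pays £81.90; OOP now £781.
#4 (£1676): 30% coinsurance on £1676 = £502.80. Patient pays £502.80; OOP now £1283.80.
#5 (£800): 30% coinsurance on £800 = £240. OOP would hit £1523.80 > £1400, so the cap limits the patient to £1400 − £1283.80 = £116.20.

£116.20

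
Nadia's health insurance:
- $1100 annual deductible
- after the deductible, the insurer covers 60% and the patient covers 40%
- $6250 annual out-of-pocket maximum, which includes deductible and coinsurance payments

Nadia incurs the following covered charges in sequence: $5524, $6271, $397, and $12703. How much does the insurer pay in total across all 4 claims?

Bill 1, $5524: $1100 finishes the deductible; $4424 goes to coinsurance; patient's 40% is $1769.60. Patient owes $2869.60 (running OOP $2869.60). Plan pays $5524 − $2869.60 = $2654.40.
Bill 2, $6271: 40% coinsurance on $6271 = $2508.40. Cost to patient: $2508.40. OOP to date $5378. Insurer: $6271 − $2508.40 = $3762.60.
Bill 3, $397: 40% coinsurance on $397 = $158.80. Cost to patient: $158.80. OOP to date $5536.80. Insurer: $397 − $158.80 = $238.20.
Bill 4, $12703: deductible already satisfied, so patient's share is 40% × $12703 = $5081.20. That would push OOP to $10618, over the $6250 cap, so patient pays $6250 − $5536.80 = $713.20. Plan pays $12703 − $713.20 = $11989.80.
Insurer total: $2654.40 + $3762.60 + $238.20 + $11989.80 = $18645.

$18645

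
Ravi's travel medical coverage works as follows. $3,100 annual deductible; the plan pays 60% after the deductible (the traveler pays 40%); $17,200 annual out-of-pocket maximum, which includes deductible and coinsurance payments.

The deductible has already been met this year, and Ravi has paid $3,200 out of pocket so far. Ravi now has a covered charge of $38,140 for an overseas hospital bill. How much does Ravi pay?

$14,000

The deductible is already satisfied, so the full bill goes to coinsurance.
Coinsurance: $38,140 × 40% = $15,256.
Year-to-date out-of-pocket would reach $3,200 + $15,256 = $18,456, above the $17,200 maximum, so the traveler pays only $17,200 − $3,200 = $14,000.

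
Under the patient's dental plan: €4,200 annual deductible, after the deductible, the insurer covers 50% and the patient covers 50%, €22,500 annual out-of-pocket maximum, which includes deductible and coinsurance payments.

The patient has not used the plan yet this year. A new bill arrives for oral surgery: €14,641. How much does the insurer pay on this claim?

€5,220.50

The full €4,200 deductible is still open; €4,200 of this bill applies to it.
The remaining €10,441 (= €14,641 − €4,200) moves to coinsurance.
Coinsurance: €10,441 × 50% = €5,220.50.
Patient responsibility before any cap: €4,200 + €5,220.50 = €9,420.50.
Total out-of-pocket so far would be €0 + €9,420.50 = €9,420.50, below the €22,500 cap — no reduction.
The plan picks up €14,641 − €9,420.50 = €5,220.50.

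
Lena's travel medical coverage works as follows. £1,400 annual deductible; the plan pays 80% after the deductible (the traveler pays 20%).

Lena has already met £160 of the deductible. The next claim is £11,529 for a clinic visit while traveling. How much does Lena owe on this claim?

£3,297.80

Deductible still to meet: £1,400 − £160 = £1,240.
The remaining £10,289 (= £11,529 − £1,240) moves to coinsurance.
Coinsurance: £10,289 × 20% = £2,057.80.
Traveler responsibility: £1,240 + £2,057.80 = £3,297.80.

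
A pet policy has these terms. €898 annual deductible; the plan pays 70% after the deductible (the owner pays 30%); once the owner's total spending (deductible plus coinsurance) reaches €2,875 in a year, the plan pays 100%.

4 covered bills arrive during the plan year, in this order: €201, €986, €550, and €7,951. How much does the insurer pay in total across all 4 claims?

€6,813

Bill 1, €201: all of it applies to the deductible. Owner pays €201; OOP now €201. Insurer: €201 − €201 = €0.
Bill 2, €986: €697 to deductible, leaving €289; coinsurance €289 × 30% = €86.70. Owner pays €783.70; OOP now €984.70. Plan pays €986 − €783.70 = €202.30.
Bill 3, €550: deductible met; 30% of €550 = €165. Owner owes €165 (running OOP €1,149.70). Plan pays €550 − €165 = €385.
Bill 4, €7,951: deductible met; 30% of €7,951 = €2,385.30. That would push OOP to €3,535, over the €2,875 cap, so owner pays €2,875 − €1,149.70 = €1,725.30. Plan pays €7,951 − €1,725.30 = €6,225.70.
Insurer total = bills − owner's total = €9,688 − €2,875 = €6,813.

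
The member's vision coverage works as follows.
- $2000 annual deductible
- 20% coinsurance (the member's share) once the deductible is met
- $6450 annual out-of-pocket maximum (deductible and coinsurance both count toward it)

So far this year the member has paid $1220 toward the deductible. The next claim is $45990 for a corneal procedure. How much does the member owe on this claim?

$5230

$1220 of the $2000 deductible is already met, leaving $780.
That leaves $45990 − $780 = $45210 for coinsurance.
20% of $45210 = $9042 falls to the member.
So the member owes $780 + $9042 = $9822 before any cap.
That would bring total out-of-pocket to $11042, past the $6450 cap. The member is capped at $6450 − $1220 = $5230 on this claim.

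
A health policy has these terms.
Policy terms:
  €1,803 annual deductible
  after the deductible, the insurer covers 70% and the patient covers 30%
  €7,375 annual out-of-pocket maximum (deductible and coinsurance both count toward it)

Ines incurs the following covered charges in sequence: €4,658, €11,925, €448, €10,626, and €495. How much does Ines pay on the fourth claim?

Claim 1 — €4,658: €1,803 to deductible, leaving €2,855; patient's 30% is €856.50. Patient pays €2,659.50; OOP now €2,659.50.
Claim 2 — €11,925: deductible met; 30% of €11,925 = €3,577.50. Cost to patient: €3,577.50. OOP to date €6,237.
Claim 3 — €448: deductible already satisfied, so patient's share is 30% × €448 = €134.40. Patient pays €134.40; OOP now €6,371.40.
Claim 4 — €10,626: 30% coinsurance on €10,626 = €3,187.80. OOP would hit €9,559.20 > €7,375, so the cap limits the patient to €7,375 − €6,371.40 = €1,003.60.

€1,003.60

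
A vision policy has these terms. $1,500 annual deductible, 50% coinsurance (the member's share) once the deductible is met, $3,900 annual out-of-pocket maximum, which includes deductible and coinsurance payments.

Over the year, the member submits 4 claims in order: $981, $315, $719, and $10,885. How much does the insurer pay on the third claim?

$257.50

#1 ($981): all of it applies to the deductible. Member pays $981; OOP now $981. Insurer: $981 − $981 = $0.
#2 ($315): all of it applies to the deductible. Cost to member: $315. OOP to date $1,296. Insurer: $315 − $315 = $0.
#3 ($719): $204 to deductible, leaving $515; coinsurance $515 × 50% = $257.50. Member owes $461.50 (running OOP $1,757.50). Plan pays $719 − $461.50 = $257.50.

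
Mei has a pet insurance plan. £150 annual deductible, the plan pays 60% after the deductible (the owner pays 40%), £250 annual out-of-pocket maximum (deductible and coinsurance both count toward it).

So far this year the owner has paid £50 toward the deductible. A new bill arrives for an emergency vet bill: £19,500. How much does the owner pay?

£50 of the £150 deductible is already met, leaving £100.
The remaining £19,400 (= £19,500 − £100) moves to coinsurance.
40% of £19,400 = £7,760 falls to the owner.
So the owner owes £100 + £7,760 = £7,860 before any cap.
Year-to-date out-of-pocket would reach £50 + £7,860 = £7,910, above the £250 maximum, so the owner pays only £250 − £50 = £200.

£200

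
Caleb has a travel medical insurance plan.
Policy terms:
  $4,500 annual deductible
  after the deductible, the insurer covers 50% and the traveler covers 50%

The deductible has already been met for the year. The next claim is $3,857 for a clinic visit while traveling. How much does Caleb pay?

$1,928.50

The deductible is already satisfied, so the full bill goes to coinsurance.
Traveler's 50% share of $3,857 is $1,928.50.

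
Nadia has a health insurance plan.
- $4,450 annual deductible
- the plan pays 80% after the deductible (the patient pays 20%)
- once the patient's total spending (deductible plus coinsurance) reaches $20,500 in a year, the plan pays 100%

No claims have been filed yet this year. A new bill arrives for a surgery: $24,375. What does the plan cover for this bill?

The full $4,450 deductible is still open; $4,450 of this bill applies to it.
The remaining $19,925 (= $24,375 − $4,450) moves to coinsurance.
Patient's 20% share of $19,925 is $3,985.
Patient responsibility before any cap: $4,450 + $3,985 = $8,435.
Cumulative spending $0 + $8,435 = $8,435 stays under the $20,500 maximum.
The plan picks up $24,375 − $8,435 = $15,940.

$15,940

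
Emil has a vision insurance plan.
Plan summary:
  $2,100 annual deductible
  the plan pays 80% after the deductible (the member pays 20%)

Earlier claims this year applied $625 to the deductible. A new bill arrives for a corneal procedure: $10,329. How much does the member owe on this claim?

$3,245.80

Deductible still to meet: $2,100 − $625 = $1,475.
The remaining $8,854 (= $10,329 − $1,475) moves to coinsurance.
Member's 20% share of $8,854 is $1,770.80.
So the member owes $1,475 + $1,770.80 = $3,245.80.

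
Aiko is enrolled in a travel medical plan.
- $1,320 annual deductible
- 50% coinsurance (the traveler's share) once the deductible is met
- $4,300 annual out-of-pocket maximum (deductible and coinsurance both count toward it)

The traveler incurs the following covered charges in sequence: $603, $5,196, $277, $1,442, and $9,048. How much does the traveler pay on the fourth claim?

Claim 1 ($603): all of it applies to the deductible. Cost to traveler: $603. OOP to date $603.
Claim 2 ($5,196): $717 to deductible, leaving $4,479; coinsurance $4,479 × 50% = $2,239.50. Traveler owes $2,956.50 (running OOP $3,559.50).
Claim 3 ($277): deductible already satisfied, so traveler's share is 50% × $277 = $138.50. Traveler pays $138.50; OOP now $3,698.
Claim 4 ($1,442): 50% coinsurance on $1,442 = $721. That would push OOP to $4,419, over the $4,300 cap, so traveler pays $4,300 − $3,698 = $602.

$602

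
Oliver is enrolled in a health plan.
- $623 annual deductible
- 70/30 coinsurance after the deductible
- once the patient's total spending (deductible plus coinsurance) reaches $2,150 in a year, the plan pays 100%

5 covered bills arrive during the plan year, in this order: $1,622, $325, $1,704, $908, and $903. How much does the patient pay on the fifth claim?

$270.90

Claim 1 ($1,622): deductible takes $623, $999 remains; patient's 30% is $299.70. Cost to patient: $922.70. OOP to date $922.70.
Claim 2 ($325): deductible met; 30% of $325 = $97.50. Cost to patient: $97.50. OOP to date $1,020.20.
Claim 3 ($1,704): deductible met; 30% of $1,704 = $511.20. Cost to patient: $511.20. OOP to date $1,531.40.
Claim 4 ($908): deductible met; 30% of $908 = $272.40. Cost to patient: $272.40. OOP to date $1,803.80.
Claim 5 ($903): deductible met; 30% of $903 = $270.90. Patient owes $270.90 (running OOP $2,074.70).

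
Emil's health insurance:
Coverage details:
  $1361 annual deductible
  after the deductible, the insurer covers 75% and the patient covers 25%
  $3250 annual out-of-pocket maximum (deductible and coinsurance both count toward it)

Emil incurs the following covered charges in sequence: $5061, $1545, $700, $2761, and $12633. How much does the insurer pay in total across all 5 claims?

Bill 1, $5061: deductible takes $1361, $3700 remains; 25% of $3700 = $925. Patient pays $2286; OOP now $2286. Insurer: $5061 − $2286 = $2775.
Bill 2, $1545: deductible already satisfied, so patient's share is 25% × $1545 = $386.25. Patient pays $386.25; OOP now $2672.25. Insurer: $1545 − $386.25 = $1158.75.
Bill 3, $700: deductible already satisfied, so patient's share is 25% × $700 = $175. Patient owes $175 (running OOP $2847.25). Plan pays $700 − $175 = $525.
Bill 4, $2761: deductible met; 25% of $2761 = $690.25. That would push OOP to $3537.50, over the $3250 cap, so patient pays $3250 − $2847.25 = $402.75. Plan pays $2761 − $402.75 = $2358.25.
Bill 5, $12633: deductible met; 25% of $12633 = $3158.25. OOP would hit $6408.25 > $3250, so the cap limits the patient to $3250 − $3250 = $0. Insurer: $12633 − $0 = $12633.
Insurer total = bills − patient's total = $22700 − $3250 = $19450.

$19450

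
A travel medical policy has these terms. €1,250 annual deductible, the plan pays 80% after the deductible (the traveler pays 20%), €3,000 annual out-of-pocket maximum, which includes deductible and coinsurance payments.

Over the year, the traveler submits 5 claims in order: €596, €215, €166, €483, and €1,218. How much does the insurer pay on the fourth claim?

€168

Claim 1 — €596: all of it applies to the deductible. Traveler owes €596 (running OOP €596). Plan pays €596 − €596 = €0.
Claim 2 — €215: fully absorbed by the deductible. Traveler owes €215 (running OOP €811). Insurer: €215 − €215 = €0.
Claim 3 — €166: fully absorbed by the deductible. Traveler pays €166; OOP now €977. Plan pays €166 − €166 = €0.
Claim 4 — €483: €273 to deductible, leaving €210; 20% of €210 = €42. Traveler pays €315; OOP now €1,292. Insurer: €483 − €315 = €168.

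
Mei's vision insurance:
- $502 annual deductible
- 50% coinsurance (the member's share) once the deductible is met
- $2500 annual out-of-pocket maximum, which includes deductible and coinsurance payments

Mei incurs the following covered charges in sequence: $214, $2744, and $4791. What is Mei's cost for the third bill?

$770

#1 ($214): entire amount goes to the deductible. Cost to member: $214. OOP to date $214.
#2 ($2744): $288 finishes the deductible; $2456 goes to coinsurance; member's 50% is $1228. Member owes $1516 (running OOP $1730).
#3 ($4791): 50% coinsurance on $4791 = $2395.50. That would push OOP to $4125.50, over the $2500 cap, so member pays $2500 − $1730 = $770.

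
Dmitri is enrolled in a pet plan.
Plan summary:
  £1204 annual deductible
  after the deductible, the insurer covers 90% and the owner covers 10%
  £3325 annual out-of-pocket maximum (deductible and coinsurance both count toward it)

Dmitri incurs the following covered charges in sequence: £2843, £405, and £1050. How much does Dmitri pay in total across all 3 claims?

Claim 1 — £2843: £1204 to deductible, leaving £1639; 10% of £1639 = £163.90. Owner pays £1367.90; OOP now £1367.90.
Claim 2 — £405: 10% coinsurance on £405 = £40.50. Owner owes £40.50 (running OOP £1408.40).
Claim 3 — £1050: deductible met; 10% of £1050 = £105. Owner pays £105; OOP now £1513.40.
Total paid by the owner: £1367.90 + £40.50 + £105 = £1513.40.

£1513.40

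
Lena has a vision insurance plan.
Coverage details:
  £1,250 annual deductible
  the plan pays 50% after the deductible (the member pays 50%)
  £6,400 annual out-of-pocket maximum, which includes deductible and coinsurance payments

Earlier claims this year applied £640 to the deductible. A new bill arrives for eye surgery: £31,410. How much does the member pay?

£5,760

£640 of the £1,250 deductible is already met, leaving £610.
That leaves £31,410 − £610 = £30,800 for coinsurance.
Member's 50% share of £30,800 is £15,400.
That puts the member's cost at £610 + £15,400 = £16,010 before any cap.
That would bring total out-of-pocket to £16,650, past the £6,400 cap. The member is capped at £6,400 − £640 = £5,760 on this claim.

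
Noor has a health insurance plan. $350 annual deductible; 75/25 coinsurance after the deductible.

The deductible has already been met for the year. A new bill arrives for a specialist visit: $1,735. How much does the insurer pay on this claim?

$1,301.25

With the deductible met, the entire $1,735 is subject to coinsurance.
25% of $1,735 = $433.75 falls to the patient.
The plan picks up $1,735 − $433.75 = $1,301.25.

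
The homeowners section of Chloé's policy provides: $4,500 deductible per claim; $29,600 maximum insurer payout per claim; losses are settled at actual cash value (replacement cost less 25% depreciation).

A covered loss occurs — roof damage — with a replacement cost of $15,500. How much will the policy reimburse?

At 25% depreciation, ACV = $15,500 − $3,875 = $11,625.
After the deductible, $11,625 − $4,500 = $7,125 remains.
$7,125 is within the $29,600 limit, so the insurer pays $7,125.

$7,125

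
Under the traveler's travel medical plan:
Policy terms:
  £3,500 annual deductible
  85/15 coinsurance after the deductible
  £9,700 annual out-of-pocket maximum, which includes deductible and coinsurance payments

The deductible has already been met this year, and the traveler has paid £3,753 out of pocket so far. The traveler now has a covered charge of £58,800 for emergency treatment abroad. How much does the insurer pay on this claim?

The deductible is already satisfied, so the full bill goes to coinsurance.
15% of £58,800 = £8,820 falls to the traveler.
That would bring total out-of-pocket to £12,573, past the £9,700 cap. The traveler is capped at £9,700 − £3,753 = £5,947 on this claim.
Insurer pays the balance: £58,800 − £5,947 = £52,853.

£52,853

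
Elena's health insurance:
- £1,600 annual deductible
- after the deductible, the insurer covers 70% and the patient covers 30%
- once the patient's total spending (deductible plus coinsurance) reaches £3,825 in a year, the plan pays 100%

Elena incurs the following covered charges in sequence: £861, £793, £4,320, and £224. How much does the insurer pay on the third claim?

£3,024

Claim 1 — £861: entire amount goes to the deductible. Patient owes £861 (running OOP £861). Plan pays £861 − £861 = £0.
Claim 2 — £793: £739 to deductible, leaving £54; coinsurance £54 × 30% = £16.20. Cost to patient: £755.20. OOP to date £1,616.20. Insurer: £793 − £755.20 = £37.80.
Claim 3 — £4,320: deductible already satisfied, so patient's share is 30% × £4,320 = £1,296. Cost to patient: £1,296. OOP to date £2,912.20. Insurer: £4,320 − £1,296 = £3,024.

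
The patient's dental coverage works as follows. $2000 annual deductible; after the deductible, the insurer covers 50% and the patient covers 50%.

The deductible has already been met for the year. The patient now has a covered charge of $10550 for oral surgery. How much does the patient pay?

The deductible is already satisfied, so the full bill goes to coinsurance.
50% of $10550 = $5275 falls to the patient.

$5275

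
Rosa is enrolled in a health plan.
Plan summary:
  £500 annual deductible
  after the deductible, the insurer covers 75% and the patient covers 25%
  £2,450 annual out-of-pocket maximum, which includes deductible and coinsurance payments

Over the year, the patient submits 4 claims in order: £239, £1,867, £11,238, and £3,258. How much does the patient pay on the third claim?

£1,548.50

#1 (£239): all of it applies to the deductible. Patient pays £239; OOP now £239.
#2 (£1,867): £261 to deductible, leaving £1,606; patient's 25% is £401.50. Patient pays £662.50; OOP now £901.50.
#3 (£11,238): 25% coinsurance on £11,238 = £2,809.50. That would push OOP to £3,711, over the £2,450 cap, so patient pays £2,450 − £901.50 = £1,548.50.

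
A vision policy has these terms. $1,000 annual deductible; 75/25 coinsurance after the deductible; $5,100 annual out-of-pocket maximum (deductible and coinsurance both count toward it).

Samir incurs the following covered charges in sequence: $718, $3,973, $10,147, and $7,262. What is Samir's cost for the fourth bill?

$640.50

Claim 1 — $718: fully absorbed by the deductible. Member owes $718 (running OOP $718).
Claim 2 — $3,973: $282 finishes the deductible; $3,691 goes to coinsurance; coinsurance $3,691 × 25% = $922.75. Cost to member: $1,204.75. OOP to date $1,922.75.
Claim 3 — $10,147: deductible met; 25% of $10,147 = $2,536.75. Member owes $2,536.75 (running OOP $4,459.50).
Claim 4 — $7,262: deductible already satisfied, so member's share is 25% × $7,262 = $1,815.50. OOP would hit $6,275 > $5,100, so the cap limits the member to $5,100 − $4,459.50 = $640.50.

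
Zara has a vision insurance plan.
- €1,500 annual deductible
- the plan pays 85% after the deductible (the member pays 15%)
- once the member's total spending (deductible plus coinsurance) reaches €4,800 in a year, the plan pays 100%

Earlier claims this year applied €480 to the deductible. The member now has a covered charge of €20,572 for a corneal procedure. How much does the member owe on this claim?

€3,952.80

Remaining deductible: €1,500 − €480 = €1,020.
That leaves €20,572 − €1,020 = €19,552 for coinsurance.
Coinsurance: €19,552 × 15% = €2,932.80.
That puts the member's cost at €1,020 + €2,932.80 = €3,952.80 before any cap.
Cumulative spending €480 + €3,952.80 = €4,432.80 stays under the €4,800 maximum.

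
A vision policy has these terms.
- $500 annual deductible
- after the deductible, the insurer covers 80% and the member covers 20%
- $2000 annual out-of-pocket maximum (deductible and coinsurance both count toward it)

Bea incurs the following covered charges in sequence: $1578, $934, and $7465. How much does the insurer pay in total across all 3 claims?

Bill 1, $1578: $500 to deductible, leaving $1078; coinsurance $1078 × 20% = $215.60. Cost to member: $715.60. OOP to date $715.60. Insurer: $1578 − $715.60 = $862.40.
Bill 2, $934: deductible already satisfied, so member's share is 20% × $934 = $186.80. Member owes $186.80 (running OOP $902.40). Plan pays $934 − $186.80 = $747.20.
Bill 3, $7465: 20% coinsurance on $7465 = $1493. That would push OOP to $2395.40, over the $2000 cap, so member pays $2000 − $902.40 = $1097.60. Plan pays $7465 − $1097.60 = $6367.40.
Insurer total: $862.40 + $747.20 + $6367.40 = $7977.

$7977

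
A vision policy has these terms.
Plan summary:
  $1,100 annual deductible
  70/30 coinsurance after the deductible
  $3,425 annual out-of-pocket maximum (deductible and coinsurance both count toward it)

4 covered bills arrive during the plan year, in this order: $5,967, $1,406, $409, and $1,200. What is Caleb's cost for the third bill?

$122.70

Claim 1 ($5,967): deductible takes $1,100, $4,867 remains; coinsurance $4,867 × 30% = $1,460.10. Member owes $2,560.10 (running OOP $2,560.10).
Claim 2 ($1,406): deductible already satisfied, so member's share is 30% × $1,406 = $421.80. Member pays $421.80; OOP now $2,981.90.
Claim 3 ($409): deductible already satisfied, so member's share is 30% × $409 = $122.70. Member pays $122.70; OOP now $3,104.60.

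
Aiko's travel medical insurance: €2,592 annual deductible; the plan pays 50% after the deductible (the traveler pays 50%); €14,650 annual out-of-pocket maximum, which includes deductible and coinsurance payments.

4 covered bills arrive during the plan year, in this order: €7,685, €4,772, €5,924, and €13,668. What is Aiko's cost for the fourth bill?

Bill 1, €7,685: deductible takes €2,592, €5,093 remains; traveler's 50% is €2,546.50. Traveler pays €5,138.50; OOP now €5,138.50.
Bill 2, €4,772: deductible met; 50% of €4,772 = €2,386. Traveler pays €2,386; OOP now €7,524.50.
Bill 3, €5,924: deductible met; 50% of €5,924 = €2,962. Traveler owes €2,962 (running OOP €10,486.50).
Bill 4, €13,668: 50% coinsurance on €13,668 = €6,834. That would push OOP to €17,320.50, over the €14,650 cap, so traveler pays €14,650 − €10,486.50 = €4,163.50.

€4,163.50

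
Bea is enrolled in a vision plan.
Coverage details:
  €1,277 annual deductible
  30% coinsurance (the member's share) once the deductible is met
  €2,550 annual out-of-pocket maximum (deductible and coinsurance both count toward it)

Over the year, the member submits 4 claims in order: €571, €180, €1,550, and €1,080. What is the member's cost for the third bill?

Claim 1 — €571: fully absorbed by the deductible. Member pays €571; OOP now €571.
Claim 2 — €180: all of it applies to the deductible. Member pays €180; OOP now €751.
Claim 3 — €1,550: deductible takes €526, €1,024 remains; 30% of €1,024 = €307.20. Cost to member: €833.20. OOP to date €1,584.20.

€833.20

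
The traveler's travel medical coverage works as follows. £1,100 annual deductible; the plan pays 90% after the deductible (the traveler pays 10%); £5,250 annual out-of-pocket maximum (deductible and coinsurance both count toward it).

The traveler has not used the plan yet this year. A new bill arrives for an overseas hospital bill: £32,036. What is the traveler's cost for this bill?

The full £1,100 deductible is still open; £1,100 of this bill applies to it.
The remaining £30,936 (= £32,036 − £1,100) moves to coinsurance.
Traveler's 10% share of £30,936 is £3,093.60.
So the traveler owes £1,100 + £3,093.60 = £4,193.60 before any cap.
Cumulative spending £0 + £4,193.60 = £4,193.60 stays under the £5,250 maximum.

£4,193.60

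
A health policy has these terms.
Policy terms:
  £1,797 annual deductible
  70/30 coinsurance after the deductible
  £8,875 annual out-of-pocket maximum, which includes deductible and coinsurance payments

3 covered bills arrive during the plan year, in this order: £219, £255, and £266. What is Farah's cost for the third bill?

Claim 1 — £219: all of it applies to the deductible. Patient pays £219; OOP now £219.
Claim 2 — £255: entire amount goes to the deductible. Cost to patient: £255. OOP to date £474.
Claim 3 — £266: fully absorbed by the deductible. Patient owes £266 (running OOP £740).

£266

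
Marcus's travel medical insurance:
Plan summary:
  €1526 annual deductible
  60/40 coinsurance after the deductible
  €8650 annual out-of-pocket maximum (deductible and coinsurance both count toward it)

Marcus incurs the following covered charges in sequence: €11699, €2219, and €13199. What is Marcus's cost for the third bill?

#1 (€11699): €1526 finishes the deductible; €10173 goes to coinsurance; 40% of €10173 = €4069.20. Cost to traveler: €5595.20. OOP to date €5595.20.
#2 (€2219): 40% coinsurance on €2219 = €887.60. Traveler owes €887.60 (running OOP €6482.80).
#3 (€13199): deductible met; 40% of €13199 = €5279.60. OOP would hit €11762.40 > €8650, so the cap limits the traveler to €8650 − €6482.80 = €2167.20.

€2167.20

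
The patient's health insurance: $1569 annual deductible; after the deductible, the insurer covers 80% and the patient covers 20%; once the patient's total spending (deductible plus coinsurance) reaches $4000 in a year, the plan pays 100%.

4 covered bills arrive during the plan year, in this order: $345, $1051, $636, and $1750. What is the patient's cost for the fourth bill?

$350

Bill 1, $345: fully absorbed by the deductible. Cost to patient: $345. OOP to date $345.
Bill 2, $1051: fully absorbed by the deductible. Patient pays $1051; OOP now $1396.
Bill 3, $636: deductible takes $173, $463 remains; patient's 20% is $92.60. Patient pays $265.60; OOP now $1661.60.
Bill 4, $1750: 20% coinsurance on $1750 = $350. Cost to patient: $350. OOP to date $2011.60.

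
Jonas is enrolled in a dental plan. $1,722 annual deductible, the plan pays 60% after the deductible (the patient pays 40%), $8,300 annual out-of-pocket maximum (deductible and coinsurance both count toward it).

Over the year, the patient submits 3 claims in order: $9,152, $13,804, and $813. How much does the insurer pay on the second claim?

$10,198

#1 ($9,152): $1,722 to deductible, leaving $7,430; patient's 40% is $2,972. Patient owes $4,694 (running OOP $4,694). Plan pays $9,152 − $4,694 = $4,458.
#2 ($13,804): deductible already satisfied, so patient's share is 40% × $13,804 = $5,521.60. That would push OOP to $10,215.60, over the $8,300 cap, so patient pays $8,300 − $4,694 = $3,606. Plan pays $13,804 − $3,606 = $10,198.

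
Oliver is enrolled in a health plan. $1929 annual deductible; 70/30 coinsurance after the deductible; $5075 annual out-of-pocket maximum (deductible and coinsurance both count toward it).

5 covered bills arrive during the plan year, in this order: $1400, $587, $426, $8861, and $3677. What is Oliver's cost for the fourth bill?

Claim 1 — $1400: all of it applies to the deductible. Patient owes $1400 (running OOP $1400).
Claim 2 — $587: $529 finishes the deductible; $58 goes to coinsurance; 30% of $58 = $17.40. Cost to patient: $546.40. OOP to date $1946.40.
Claim 3 — $426: deductible met; 30% of $426 = $127.80. Cost to patient: $127.80. OOP to date $2074.20.
Claim 4 — $8861: deductible met; 30% of $8861 = $2658.30. Patient pays $2658.30; OOP now $4732.50.

$2658.30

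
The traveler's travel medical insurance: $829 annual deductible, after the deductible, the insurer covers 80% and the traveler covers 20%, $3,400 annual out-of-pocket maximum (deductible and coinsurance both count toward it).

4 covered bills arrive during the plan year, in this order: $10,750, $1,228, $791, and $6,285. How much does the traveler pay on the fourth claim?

Claim 1 — $10,750: deductible takes $829, $9,921 remains; coinsurance $9,921 × 20% = $1,984.20. Traveler pays $2,813.20; OOP now $2,813.20.
Claim 2 — $1,228: deductible already satisfied, so traveler's share is 20% × $1,228 = $245.60. Traveler pays $245.60; OOP now $3,058.80.
Claim 3 — $791: deductible already satisfied, so traveler's share is 20% × $791 = $158.20. Traveler owes $158.20 (running OOP $3,217).
Claim 4 — $6,285: 20% coinsurance on $6,285 = $1,257. OOP would hit $4,474 > $3,400, so the cap limits the traveler to $3,400 − $3,217 = $183.

$183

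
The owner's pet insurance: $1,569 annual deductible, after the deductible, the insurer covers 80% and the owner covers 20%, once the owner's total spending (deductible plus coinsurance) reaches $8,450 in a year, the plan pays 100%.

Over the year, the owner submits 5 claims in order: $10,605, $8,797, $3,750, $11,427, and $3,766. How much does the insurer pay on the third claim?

Claim 1 ($10,605): deductible takes $1,569, $9,036 remains; 20% of $9,036 = $1,807.20. Owner pays $3,376.20; OOP now $3,376.20. Plan pays $10,605 − $3,376.20 = $7,228.80.
Claim 2 ($8,797): deductible met; 20% of $8,797 = $1,759.40. Owner pays $1,759.40; OOP now $5,135.60. Insurer: $8,797 − $1,759.40 = $7,037.60.
Claim 3 ($3,750): deductible met; 20% of $3,750 = $750. Owner pays $750; OOP now $5,885.60. Insurer: $3,750 − $750 = $3,000.

$3,000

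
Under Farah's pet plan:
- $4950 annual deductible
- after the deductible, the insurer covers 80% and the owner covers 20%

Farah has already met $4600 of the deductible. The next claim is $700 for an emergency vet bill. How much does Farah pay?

$4600 of the $4950 deductible is already met, leaving $350.
That leaves $700 − $350 = $350 for coinsurance.
Owner's 20% share of $350 is $70.
Owner responsibility: $350 + $70 = $420.

$420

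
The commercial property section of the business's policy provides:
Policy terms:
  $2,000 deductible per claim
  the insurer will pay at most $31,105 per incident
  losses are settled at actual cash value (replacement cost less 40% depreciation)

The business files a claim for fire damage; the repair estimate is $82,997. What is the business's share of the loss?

Actual cash value after 40% depreciation: $82,997 × 60% = $49,798.20.
After the deductible, $49,798.20 − $2,000 = $47,798.20 remains.
The $31,105 per-incident cap binds; insurer pays $31,105.
The business bears the rest of the original loss: $82,997 − $31,105 = $51,892.

$51,892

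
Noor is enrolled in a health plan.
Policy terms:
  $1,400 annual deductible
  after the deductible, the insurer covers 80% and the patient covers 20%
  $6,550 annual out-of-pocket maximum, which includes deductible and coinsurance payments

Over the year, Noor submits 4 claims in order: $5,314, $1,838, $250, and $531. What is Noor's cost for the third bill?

Claim 1 — $5,314: $1,400 to deductible, leaving $3,914; 20% of $3,914 = $782.80. Cost to patient: $2,182.80. OOP to date $2,182.80.
Claim 2 — $1,838: deductible already satisfied, so patient's share is 20% × $1,838 = $367.60. Patient pays $367.60; OOP now $2,550.40.
Claim 3 — $250: 20% coinsurance on $250 = $50. Patient pays $50; OOP now $2,600.40.

$50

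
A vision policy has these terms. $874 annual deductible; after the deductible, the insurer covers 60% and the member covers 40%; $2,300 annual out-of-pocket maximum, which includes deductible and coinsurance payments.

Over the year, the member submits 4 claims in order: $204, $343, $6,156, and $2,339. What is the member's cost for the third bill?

$1,753

Bill 1, $204: entire amount goes to the deductible. Member pays $204; OOP now $204.
Bill 2, $343: all of it applies to the deductible. Cost to member: $343. OOP to date $547.
Bill 3, $6,156: $327 to deductible, leaving $5,829; 40% of $5,829 = $2,331.60. Deductible plus coinsurance: $327 + $2,331.60 = $2,658.60. That would push OOP to $3,205.60, over the $2,300 cap, so member pays $2,300 − $547 = $1,753.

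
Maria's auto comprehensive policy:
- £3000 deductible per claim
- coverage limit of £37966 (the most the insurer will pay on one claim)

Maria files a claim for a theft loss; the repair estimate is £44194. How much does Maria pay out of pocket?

£6228

After the deductible, £44194 − £3000 = £41194 remains.
£41194 exceeds the £37966 limit, so the insurer pays the limit: £37966.
Out of pocket: £44194 − £37966 = £6228.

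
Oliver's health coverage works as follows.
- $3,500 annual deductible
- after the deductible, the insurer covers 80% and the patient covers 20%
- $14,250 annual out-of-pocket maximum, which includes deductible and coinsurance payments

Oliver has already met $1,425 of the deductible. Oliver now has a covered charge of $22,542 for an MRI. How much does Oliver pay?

Deductible still to meet: $3,500 − $1,425 = $2,075.
That leaves $22,542 − $2,075 = $20,467 for coinsurance.
Patient's 20% share of $20,467 is $4,093.40.
So the patient owes $2,075 + $4,093.40 = $6,168.40 before any cap.
Year-to-date out-of-pocket becomes $1,425 + $6,168.40 = $7,593.40, still under the $14,250 maximum, so no cap applies.

$6,168.40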